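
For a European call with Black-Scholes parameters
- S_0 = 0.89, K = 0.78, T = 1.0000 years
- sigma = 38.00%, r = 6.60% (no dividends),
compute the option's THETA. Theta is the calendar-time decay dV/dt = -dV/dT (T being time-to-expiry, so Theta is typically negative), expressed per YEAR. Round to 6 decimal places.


d1 = 0.7108619554; d2 = 0.3308619554
phi(d1) = 0.3098704745; exp(-qT) = 1.0000000000; exp(-rT) = 0.9361308643
Theta = -S*exp(-qT)*phi(d1)*sigma/(2*sqrt(T)) - r*K*exp(-rT)*N(d2) + q*S*exp(-qT)*N(d1)
N(d1) = 0.7614151082; N(d2) = 0.6296256199; sqrt(T) = 1.0000000000
Term 1 = -0.8900 * 1.0000000000 * 0.3098704745 * 0.3800 / (2 * 1.0000000000) = -0.0523990972
Term 2 = -0.0660 * 0.7800 * 0.9361308643 * 0.6296256199 = -0.0303429285
Term 3 = 0 (no dividend yield, q = 0)
Theta = -0.0523990972 + (-0.0303429285) + (0.0000000000) = -0.082742

Answer: Theta = -0.082742


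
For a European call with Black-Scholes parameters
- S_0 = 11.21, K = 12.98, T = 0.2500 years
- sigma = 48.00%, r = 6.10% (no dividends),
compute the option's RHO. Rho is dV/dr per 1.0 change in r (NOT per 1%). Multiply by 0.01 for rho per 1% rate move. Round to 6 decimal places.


Answer: Rho = 0.806285

Derivation:
d1 = -0.4273061425; d2 = -0.6673061425
phi(d1) = 0.3641338341; exp(-qT) = 1.0000000000; exp(-rT) = 0.9848656924
N(d2) = 0.2522883018
Rho = K*T*exp(-rT)*N(d2) = 12.9800 * 0.2500 * 0.9848656924 * 0.2522883018 = 0.806285


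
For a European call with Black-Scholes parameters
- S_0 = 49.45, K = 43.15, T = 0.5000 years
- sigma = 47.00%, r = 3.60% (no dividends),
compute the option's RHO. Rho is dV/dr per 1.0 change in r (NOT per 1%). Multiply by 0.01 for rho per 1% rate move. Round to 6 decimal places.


Answer: Rho = 13.077872

Derivation:
d1 = 0.6303921362; d2 = 0.2980519491
phi(d1) = 0.3270521450; exp(-qT) = 1.0000000000; exp(-rT) = 0.9821610324
N(d2) = 0.6171682426
Rho = K*T*exp(-rT)*N(d2) = 43.1500 * 0.5000 * 0.9821610324 * 0.6171682426 = 13.077872


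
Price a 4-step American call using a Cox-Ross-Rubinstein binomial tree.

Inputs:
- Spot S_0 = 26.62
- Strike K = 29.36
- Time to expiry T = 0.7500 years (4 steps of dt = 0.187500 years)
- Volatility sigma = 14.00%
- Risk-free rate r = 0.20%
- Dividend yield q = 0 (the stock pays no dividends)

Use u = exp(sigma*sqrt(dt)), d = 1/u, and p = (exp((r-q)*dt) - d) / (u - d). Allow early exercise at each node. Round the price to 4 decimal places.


dt = T/N = 0.187500
u = exp(sigma*sqrt(dt)) = 1.062497; d = 1/u = 0.941179
p = (exp((r-q)*dt) - d) / (u - d) = 0.487941
Discount per step: exp(-r*dt) = 0.999625
Stock lattice S(k, i) with i counting down-moves:
  k=0: S(0,0) = 26.6200
  k=1: S(1,0) = 28.2837; S(1,1) = 25.0542
  k=2: S(2,0) = 30.0513; S(2,1) = 26.6200; S(2,2) = 23.5805
  k=3: S(3,0) = 31.9294; S(3,1) = 28.2837; S(3,2) = 25.0542; S(3,3) = 22.1935
  k=4: S(4,0) = 33.9249; S(4,1) = 30.0513; S(4,2) = 26.6200; S(4,3) = 23.5805; S(4,4) = 20.8880
Terminal payoffs V(N, i) = max(S_T - K, 0):
  V(4,0) = 4.564923; V(4,1) = 0.691313; V(4,2) = 0.000000; V(4,3) = 0.000000; V(4,4) = 0.000000
Backward induction: V(k, i) = exp(-r*dt) * [p * V(k+1, i) + (1-p) * V(k+1, i+1)]; then take max(V_cont, immediate exercise) for American.
  V(3,0) = exp(-r*dt) * [p*4.564923 + (1-p)*0.691313] = 2.580438; exercise = 2.569430; V(3,0) = max -> 2.580438
  V(3,1) = exp(-r*dt) * [p*0.691313 + (1-p)*0.000000] = 0.337194; exercise = 0.000000; V(3,1) = max -> 0.337194
  V(3,2) = exp(-r*dt) * [p*0.000000 + (1-p)*0.000000] = 0.000000; exercise = 0.000000; V(3,2) = max -> 0.000000
  V(3,3) = exp(-r*dt) * [p*0.000000 + (1-p)*0.000000] = 0.000000; exercise = 0.000000; V(3,3) = max -> 0.000000
  V(2,0) = exp(-r*dt) * [p*2.580438 + (1-p)*0.337194] = 1.431227; exercise = 0.691313; V(2,0) = max -> 1.431227
  V(2,1) = exp(-r*dt) * [p*0.337194 + (1-p)*0.000000] = 0.164469; exercise = 0.000000; V(2,1) = max -> 0.164469
  V(2,2) = exp(-r*dt) * [p*0.000000 + (1-p)*0.000000] = 0.000000; exercise = 0.000000; V(2,2) = max -> 0.000000
  V(1,0) = exp(-r*dt) * [p*1.431227 + (1-p)*0.164469] = 0.782279; exercise = 0.000000; V(1,0) = max -> 0.782279
  V(1,1) = exp(-r*dt) * [p*0.164469 + (1-p)*0.000000] = 0.080221; exercise = 0.000000; V(1,1) = max -> 0.080221
  V(0,0) = exp(-r*dt) * [p*0.782279 + (1-p)*0.080221] = 0.422625; exercise = 0.000000; V(0,0) = max -> 0.422625

Answer: Price = V(0,0) = 0.4226


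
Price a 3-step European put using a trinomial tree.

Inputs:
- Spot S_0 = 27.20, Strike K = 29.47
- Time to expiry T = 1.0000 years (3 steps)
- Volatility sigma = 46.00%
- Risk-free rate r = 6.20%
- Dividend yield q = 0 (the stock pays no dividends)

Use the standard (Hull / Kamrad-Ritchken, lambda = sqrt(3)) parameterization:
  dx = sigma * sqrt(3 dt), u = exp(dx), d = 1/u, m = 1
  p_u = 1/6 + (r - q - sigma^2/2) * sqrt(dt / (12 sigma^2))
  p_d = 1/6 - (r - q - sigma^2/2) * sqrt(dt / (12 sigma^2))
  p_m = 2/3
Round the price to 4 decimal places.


Answer: Price = V(0,0) = 5.1509

Derivation:
dt = T/N = 0.333333; dx = sigma*sqrt(3*dt) = 0.460000
u = exp(dx) = 1.584074; d = 1/u = 0.631284
p_u = 0.150797, p_m = 0.666667, p_d = 0.182536
Discount per step: exp(-r*dt) = 0.979545
Stock lattice S(k, j) with j the centered position index:
  k=0: S(0,+0) = 27.2000
  k=1: S(1,-1) = 17.1709; S(1,+0) = 27.2000; S(1,+1) = 43.0868
  k=2: S(2,-2) = 10.8397; S(2,-1) = 17.1709; S(2,+0) = 27.2000; S(2,+1) = 43.0868; S(2,+2) = 68.2527
  k=3: S(3,-3) = 6.8429; S(3,-2) = 10.8397; S(3,-1) = 17.1709; S(3,+0) = 27.2000; S(3,+1) = 43.0868; S(3,+2) = 68.2527; S(3,+3) = 108.1173
Terminal payoffs V(N, j) = max(K - S_T, 0):
  V(3,-3) = 22.627063; V(3,-2) = 18.630282; V(3,-1) = 12.299085; V(3,+0) = 2.270000; V(3,+1) = 0.000000; V(3,+2) = 0.000000; V(3,+3) = 0.000000
Backward induction: V(k, j) = exp(-r*dt) * [p_u * V(k+1, j+1) + p_m * V(k+1, j) + p_d * V(k+1, j-1)]
  V(2,-2) = exp(-r*dt) * [p_u*12.299085 + p_m*18.630282 + p_d*22.627063] = 18.028645
  V(2,-1) = exp(-r*dt) * [p_u*2.270000 + p_m*12.299085 + p_d*18.630282] = 11.698124
  V(2,+0) = exp(-r*dt) * [p_u*0.000000 + p_m*2.270000 + p_d*12.299085] = 3.681486
  V(2,+1) = exp(-r*dt) * [p_u*0.000000 + p_m*0.000000 + p_d*2.270000] = 0.405882
  V(2,+2) = exp(-r*dt) * [p_u*0.000000 + p_m*0.000000 + p_d*0.000000] = 0.000000
  V(1,-1) = exp(-r*dt) * [p_u*3.681486 + p_m*11.698124 + p_d*18.028645] = 11.406598
  V(1,+0) = exp(-r*dt) * [p_u*0.405882 + p_m*3.681486 + p_d*11.698124] = 4.555730
  V(1,+1) = exp(-r*dt) * [p_u*0.000000 + p_m*0.405882 + p_d*3.681486] = 0.923312
  V(0,+0) = exp(-r*dt) * [p_u*0.923312 + p_m*4.555730 + p_d*11.406598] = 5.150943


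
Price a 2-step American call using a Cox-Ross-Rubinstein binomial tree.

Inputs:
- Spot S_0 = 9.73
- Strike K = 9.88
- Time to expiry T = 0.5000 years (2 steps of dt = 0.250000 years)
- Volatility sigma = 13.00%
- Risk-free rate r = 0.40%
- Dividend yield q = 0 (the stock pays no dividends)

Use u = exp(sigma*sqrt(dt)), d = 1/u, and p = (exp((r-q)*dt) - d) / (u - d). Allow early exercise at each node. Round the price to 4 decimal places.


Answer: Price = V(0,0) = 0.2894

Derivation:
dt = T/N = 0.250000
u = exp(sigma*sqrt(dt)) = 1.067159; d = 1/u = 0.937067
p = (exp((r-q)*dt) - d) / (u - d) = 0.491446
Discount per step: exp(-r*dt) = 0.999000
Stock lattice S(k, i) with i counting down-moves:
  k=0: S(0,0) = 9.7300
  k=1: S(1,0) = 10.3835; S(1,1) = 9.1177
  k=2: S(2,0) = 11.0808; S(2,1) = 9.7300; S(2,2) = 8.5439
Terminal payoffs V(N, i) = max(S_T - K, 0):
  V(2,0) = 1.200800; V(2,1) = 0.000000; V(2,2) = 0.000000
Backward induction: V(k, i) = exp(-r*dt) * [p * V(k+1, i) + (1-p) * V(k+1, i+1)]; then take max(V_cont, immediate exercise) for American.
  V(1,0) = exp(-r*dt) * [p*1.200800 + (1-p)*0.000000] = 0.589539; exercise = 0.503457; V(1,0) = max -> 0.589539
  V(1,1) = exp(-r*dt) * [p*0.000000 + (1-p)*0.000000] = 0.000000; exercise = 0.000000; V(1,1) = max -> 0.000000
  V(0,0) = exp(-r*dt) * [p*0.589539 + (1-p)*0.000000] = 0.289437; exercise = 0.000000; V(0,0) = max -> 0.289437


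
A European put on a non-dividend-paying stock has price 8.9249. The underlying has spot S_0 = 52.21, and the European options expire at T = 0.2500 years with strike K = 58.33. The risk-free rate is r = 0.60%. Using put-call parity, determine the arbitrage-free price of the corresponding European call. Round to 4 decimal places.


Put-call parity: C - P = S_0 * exp(-qT) - K * exp(-rT).
S_0 * exp(-qT) = 52.2100 * 1.00000000 = 52.21000000
K * exp(-rT) = 58.3300 * 0.99850112 = 58.24257059
C = P + S*exp(-qT) - K*exp(-rT)
C = 8.9249 + 52.21000000 - 58.24257059 = 2.8923

Answer: Call price = 2.8923


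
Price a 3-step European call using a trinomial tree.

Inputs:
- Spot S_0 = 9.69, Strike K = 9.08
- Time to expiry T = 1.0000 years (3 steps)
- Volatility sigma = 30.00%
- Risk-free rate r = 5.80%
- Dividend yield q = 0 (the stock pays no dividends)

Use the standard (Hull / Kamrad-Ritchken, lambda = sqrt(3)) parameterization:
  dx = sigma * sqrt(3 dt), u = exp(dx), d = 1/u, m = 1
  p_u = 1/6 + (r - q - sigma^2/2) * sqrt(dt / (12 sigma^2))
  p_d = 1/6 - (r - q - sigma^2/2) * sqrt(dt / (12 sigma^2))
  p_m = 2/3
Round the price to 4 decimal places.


Answer: Price = V(0,0) = 1.7268

Derivation:
dt = T/N = 0.333333; dx = sigma*sqrt(3*dt) = 0.300000
u = exp(dx) = 1.349859; d = 1/u = 0.740818
p_u = 0.173889, p_m = 0.666667, p_d = 0.159444
Discount per step: exp(-r*dt) = 0.980852
Stock lattice S(k, j) with j the centered position index:
  k=0: S(0,+0) = 9.6900
  k=1: S(1,-1) = 7.1785; S(1,+0) = 9.6900; S(1,+1) = 13.0801
  k=2: S(2,-2) = 5.3180; S(2,-1) = 7.1785; S(2,+0) = 9.6900; S(2,+1) = 13.0801; S(2,+2) = 17.6563
  k=3: S(3,-3) = 3.9397; S(3,-2) = 5.3180; S(3,-1) = 7.1785; S(3,+0) = 9.6900; S(3,+1) = 13.0801; S(3,+2) = 17.6563; S(3,+3) = 23.8336
Terminal payoffs V(N, j) = max(S_T - K, 0):
  V(3,-3) = 0.000000; V(3,-2) = 0.000000; V(3,-1) = 0.000000; V(3,+0) = 0.610000; V(3,+1) = 4.000132; V(3,+2) = 8.576331; V(3,+3) = 14.753554
Backward induction: V(k, j) = exp(-r*dt) * [p_u * V(k+1, j+1) + p_m * V(k+1, j) + p_d * V(k+1, j-1)]
  V(2,-2) = exp(-r*dt) * [p_u*0.000000 + p_m*0.000000 + p_d*0.000000] = 0.000000
  V(2,-1) = exp(-r*dt) * [p_u*0.610000 + p_m*0.000000 + p_d*0.000000] = 0.104041
  V(2,+0) = exp(-r*dt) * [p_u*4.000132 + p_m*0.610000 + p_d*0.000000] = 1.081140
  V(2,+1) = exp(-r*dt) * [p_u*8.576331 + p_m*4.000132 + p_d*0.610000] = 4.173865
  V(2,+2) = exp(-r*dt) * [p_u*14.753554 + p_m*8.576331 + p_d*4.000132] = 8.750019
  V(1,-1) = exp(-r*dt) * [p_u*1.081140 + p_m*0.104041 + p_d*0.000000] = 0.252431
  V(1,+0) = exp(-r*dt) * [p_u*4.173865 + p_m*1.081140 + p_d*0.104041] = 1.435122
  V(1,+1) = exp(-r*dt) * [p_u*8.750019 + p_m*4.173865 + p_d*1.081140] = 4.390775
  V(0,+0) = exp(-r*dt) * [p_u*4.390775 + p_m*1.435122 + p_d*0.252431] = 1.726794


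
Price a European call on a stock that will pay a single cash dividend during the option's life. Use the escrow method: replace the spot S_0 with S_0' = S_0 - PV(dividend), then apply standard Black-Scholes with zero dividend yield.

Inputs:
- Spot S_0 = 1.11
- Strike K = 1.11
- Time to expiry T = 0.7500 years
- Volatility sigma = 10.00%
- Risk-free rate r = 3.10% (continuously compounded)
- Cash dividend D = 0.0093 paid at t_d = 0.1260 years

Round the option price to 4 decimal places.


Answer: Price = 0.0464

Derivation:
PV(D) = D * exp(-r * t_d) = 0.0093 * 0.99610162 = 0.00926375
S_0' = S_0 - PV(D) = 1.1100 - 0.00926375 = 1.10073625
d1 = (ln(S_0'/K) + (r + sigma^2/2)*T) / (sigma*sqrt(T)) = 0.21499673
d2 = d1 - sigma*sqrt(T) = 0.12839419
exp(-rT) = 0.97701820
N(d1) = 0.58511507; N(d2) = 0.55108149
C = S_0' * N(d1) - K * exp(-rT) * N(d2) = 1.10073625 * 0.58511507 - 1.1100 * 0.97701820 * 0.55108149 = 0.0464


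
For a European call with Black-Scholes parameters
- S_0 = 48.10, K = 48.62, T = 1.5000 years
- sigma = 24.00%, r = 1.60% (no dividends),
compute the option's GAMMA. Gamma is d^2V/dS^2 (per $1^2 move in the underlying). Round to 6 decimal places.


Answer: Gamma = 0.027701

Derivation:
d1 = 0.1920373022; d2 = -0.1019014670
phi(d1) = 0.3916535246; exp(-qT) = 1.0000000000; exp(-rT) = 0.9762857098
Gamma = exp(-qT) * phi(d1) / (S * sigma * sqrt(T)) = 1.0000000000 * 0.3916535246 / (48.1000 * 0.2400 * 1.2247448714) = 0.027701


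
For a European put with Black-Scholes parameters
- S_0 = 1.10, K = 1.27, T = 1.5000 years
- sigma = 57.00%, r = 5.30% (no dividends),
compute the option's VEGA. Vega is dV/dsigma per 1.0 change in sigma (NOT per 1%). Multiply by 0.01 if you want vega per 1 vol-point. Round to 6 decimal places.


d1 = 0.2570793622; d2 = -0.4410252145
phi(d1) = 0.3859747090; exp(-qT) = 1.0000000000; exp(-rT) = 0.9235780200
Vega = S * exp(-qT) * phi(d1) * sqrt(T) = 1.1000 * 1.0000000000 * 0.3859747090 * 1.2247448714 = 0.519993

Answer: Vega = 0.519993


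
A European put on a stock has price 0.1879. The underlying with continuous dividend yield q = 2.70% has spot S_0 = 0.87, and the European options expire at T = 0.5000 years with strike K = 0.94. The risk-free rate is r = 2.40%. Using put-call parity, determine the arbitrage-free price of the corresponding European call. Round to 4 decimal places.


Answer: Call price = 0.1174

Derivation:
Put-call parity: C - P = S_0 * exp(-qT) - K * exp(-rT).
S_0 * exp(-qT) = 0.8700 * 0.98659072 = 0.85833392
K * exp(-rT) = 0.9400 * 0.98807171 = 0.92878741
C = P + S*exp(-qT) - K*exp(-rT)
C = 0.1879 + 0.85833392 - 0.92878741 = 0.1174


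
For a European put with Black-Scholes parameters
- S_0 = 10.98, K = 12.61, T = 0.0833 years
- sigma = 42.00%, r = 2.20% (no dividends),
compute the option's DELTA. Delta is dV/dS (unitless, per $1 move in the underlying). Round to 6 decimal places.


Answer: Delta = -0.856817

Derivation:
d1 = -1.0661260059; d2 = -1.1873453113
phi(d1) = 0.2259930882; exp(-qT) = 1.0000000000; exp(-rT) = 0.9981690782
N(-d1) = 0.8568166574
Delta = -exp(-qT) * N(-d1) = -1.0000000000 * 0.8568166574 = -0.856817


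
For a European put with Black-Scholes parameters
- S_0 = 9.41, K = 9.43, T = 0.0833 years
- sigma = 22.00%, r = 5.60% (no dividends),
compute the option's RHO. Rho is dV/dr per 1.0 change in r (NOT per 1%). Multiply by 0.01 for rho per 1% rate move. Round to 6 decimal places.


Answer: Rho = -0.388349

Derivation:
d1 = 0.0717766378; d2 = 0.0082808112
phi(d1) = 0.3979159503; exp(-qT) = 1.0000000000; exp(-rT) = 0.9953460633
N(-d2) = 0.4966964721
Rho = -K*T*exp(-rT)*N(-d2) = -9.4300 * 0.0833 * 0.9953460633 * 0.4966964721 = -0.388349


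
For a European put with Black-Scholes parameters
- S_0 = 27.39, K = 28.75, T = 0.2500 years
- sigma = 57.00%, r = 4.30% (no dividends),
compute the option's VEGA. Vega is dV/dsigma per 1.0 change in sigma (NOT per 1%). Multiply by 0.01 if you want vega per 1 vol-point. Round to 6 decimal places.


d1 = 0.0101849685; d2 = -0.2748150315
phi(d1) = 0.3989215891; exp(-qT) = 1.0000000000; exp(-rT) = 0.9893075748
Vega = S * exp(-qT) * phi(d1) * sqrt(T) = 27.3900 * 1.0000000000 * 0.3989215891 * 0.5000000000 = 5.463231

Answer: Vega = 5.463231


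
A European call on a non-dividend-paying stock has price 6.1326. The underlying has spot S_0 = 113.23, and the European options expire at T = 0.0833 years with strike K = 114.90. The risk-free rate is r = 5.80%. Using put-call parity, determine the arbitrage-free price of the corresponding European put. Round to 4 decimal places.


Put-call parity: C - P = S_0 * exp(-qT) - K * exp(-rT).
S_0 * exp(-qT) = 113.2300 * 1.00000000 = 113.23000000
K * exp(-rT) = 114.9000 * 0.99518025 = 114.34621101
P = C - S*exp(-qT) + K*exp(-rT)
P = 6.1326 - 113.23000000 + 114.34621101 = 7.2488

Answer: Put price = 7.2488


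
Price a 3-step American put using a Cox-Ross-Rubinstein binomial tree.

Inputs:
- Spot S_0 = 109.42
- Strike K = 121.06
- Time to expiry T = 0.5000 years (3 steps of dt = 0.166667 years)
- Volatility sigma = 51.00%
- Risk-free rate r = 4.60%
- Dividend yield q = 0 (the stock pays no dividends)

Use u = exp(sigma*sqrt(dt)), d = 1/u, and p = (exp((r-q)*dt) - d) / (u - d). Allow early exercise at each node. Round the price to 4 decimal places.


Answer: Price = V(0,0) = 22.0675

Derivation:
dt = T/N = 0.166667
u = exp(sigma*sqrt(dt)) = 1.231468; d = 1/u = 0.812039
p = (exp((r-q)*dt) - d) / (u - d) = 0.466485
Discount per step: exp(-r*dt) = 0.992363
Stock lattice S(k, i) with i counting down-moves:
  k=0: S(0,0) = 109.4200
  k=1: S(1,0) = 134.7472; S(1,1) = 88.8533
  k=2: S(2,0) = 165.9368; S(2,1) = 109.4200; S(2,2) = 72.1524
  k=3: S(3,0) = 204.3458; S(3,1) = 134.7472; S(3,2) = 88.8533; S(3,3) = 58.5906
Terminal payoffs V(N, i) = max(K - S_T, 0):
  V(3,0) = 0.000000; V(3,1) = 0.000000; V(3,2) = 32.206668; V(3,3) = 62.469428
Backward induction: V(k, i) = exp(-r*dt) * [p * V(k+1, i) + (1-p) * V(k+1, i+1)]; then take max(V_cont, immediate exercise) for American.
  V(2,0) = exp(-r*dt) * [p*0.000000 + (1-p)*0.000000] = 0.000000; exercise = 0.000000; V(2,0) = max -> 0.000000
  V(2,1) = exp(-r*dt) * [p*0.000000 + (1-p)*32.206668] = 17.051520; exercise = 11.640000; V(2,1) = max -> 17.051520
  V(2,2) = exp(-r*dt) * [p*32.206668 + (1-p)*62.469428] = 47.983030; exercise = 48.907608; V(2,2) = max -> 48.907608
  V(1,0) = exp(-r*dt) * [p*0.000000 + (1-p)*17.051520] = 9.027769; exercise = 0.000000; V(1,0) = max -> 9.027769
  V(1,1) = exp(-r*dt) * [p*17.051520 + (1-p)*48.907608] = 33.787201; exercise = 32.206668; V(1,1) = max -> 33.787201
  V(0,0) = exp(-r*dt) * [p*9.027769 + (1-p)*33.787201] = 22.067472; exercise = 11.640000; V(0,0) = max -> 22.067472


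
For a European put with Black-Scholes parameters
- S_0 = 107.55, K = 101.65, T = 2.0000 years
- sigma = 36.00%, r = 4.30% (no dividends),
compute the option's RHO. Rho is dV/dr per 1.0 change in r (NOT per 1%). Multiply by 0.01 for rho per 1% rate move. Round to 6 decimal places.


d1 = 0.5342983606; d2 = 0.0251814781
phi(d1) = 0.3458756705; exp(-qT) = 1.0000000000; exp(-rT) = 0.9175942312
N(-d2) = 0.4899551053
Rho = -K*T*exp(-rT)*N(-d2) = -101.6500 * 2.0000 * 0.9175942312 * 0.4899551053 = -91.399610

Answer: Rho = -91.399610


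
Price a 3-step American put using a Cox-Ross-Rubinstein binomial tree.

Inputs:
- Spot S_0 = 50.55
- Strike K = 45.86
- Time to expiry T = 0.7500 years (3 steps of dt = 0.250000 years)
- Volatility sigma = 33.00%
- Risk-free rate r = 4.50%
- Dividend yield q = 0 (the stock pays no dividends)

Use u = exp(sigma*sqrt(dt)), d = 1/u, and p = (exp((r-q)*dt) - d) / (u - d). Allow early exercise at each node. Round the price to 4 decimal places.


dt = T/N = 0.250000
u = exp(sigma*sqrt(dt)) = 1.179393; d = 1/u = 0.847894
p = (exp((r-q)*dt) - d) / (u - d) = 0.492972
Discount per step: exp(-r*dt) = 0.988813
Stock lattice S(k, i) with i counting down-moves:
  k=0: S(0,0) = 50.5500
  k=1: S(1,0) = 59.6183; S(1,1) = 42.8610
  k=2: S(2,0) = 70.3134; S(2,1) = 50.5500; S(2,2) = 36.3416
  k=3: S(3,0) = 82.9272; S(3,1) = 59.6183; S(3,2) = 42.8610; S(3,3) = 30.8138
Terminal payoffs V(N, i) = max(K - S_T, 0):
  V(3,0) = 0.000000; V(3,1) = 0.000000; V(3,2) = 2.998973; V(3,3) = 15.046191
Backward induction: V(k, i) = exp(-r*dt) * [p * V(k+1, i) + (1-p) * V(k+1, i+1)]; then take max(V_cont, immediate exercise) for American.
  V(2,0) = exp(-r*dt) * [p*0.000000 + (1-p)*0.000000] = 0.000000; exercise = 0.000000; V(2,0) = max -> 0.000000
  V(2,1) = exp(-r*dt) * [p*0.000000 + (1-p)*2.998973] = 1.503554; exercise = 0.000000; V(2,1) = max -> 1.503554
  V(2,2) = exp(-r*dt) * [p*2.998973 + (1-p)*15.046191] = 9.005372; exercise = 9.518405; V(2,2) = max -> 9.518405
  V(1,0) = exp(-r*dt) * [p*0.000000 + (1-p)*1.503554] = 0.753816; exercise = 0.000000; V(1,0) = max -> 0.753816
  V(1,1) = exp(-r*dt) * [p*1.503554 + (1-p)*9.518405] = 5.505029; exercise = 2.998973; V(1,1) = max -> 5.505029
  V(0,0) = exp(-r*dt) * [p*0.753816 + (1-p)*5.505029] = 3.127434; exercise = 0.000000; V(0,0) = max -> 3.127434

Answer: Price = V(0,0) = 3.1274


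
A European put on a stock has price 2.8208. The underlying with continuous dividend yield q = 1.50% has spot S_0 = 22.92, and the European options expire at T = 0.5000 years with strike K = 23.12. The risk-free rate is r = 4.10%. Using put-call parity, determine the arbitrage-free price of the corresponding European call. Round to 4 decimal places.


Answer: Call price = 2.9187

Derivation:
Put-call parity: C - P = S_0 * exp(-qT) - K * exp(-rT).
S_0 * exp(-qT) = 22.9200 * 0.99252805 = 22.74874302
K * exp(-rT) = 23.1200 * 0.97970870 = 22.65086506
C = P + S*exp(-qT) - K*exp(-rT)
C = 2.8208 + 22.74874302 - 22.65086506 = 2.9187


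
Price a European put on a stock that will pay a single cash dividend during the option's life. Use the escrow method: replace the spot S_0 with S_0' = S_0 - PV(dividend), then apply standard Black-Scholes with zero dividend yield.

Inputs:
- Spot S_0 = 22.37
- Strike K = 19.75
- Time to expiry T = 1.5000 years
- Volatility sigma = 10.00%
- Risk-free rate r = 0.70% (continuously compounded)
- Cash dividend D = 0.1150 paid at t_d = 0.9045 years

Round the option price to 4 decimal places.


Answer: Price = 0.1890

Derivation:
PV(D) = D * exp(-r * t_d) = 0.1150 * 0.99368850 = 0.11427418
S_0' = S_0 - PV(D) = 22.3700 - 0.11427418 = 22.25572582
d1 = (ln(S_0'/K) + (r + sigma^2/2)*T) / (sigma*sqrt(T)) = 1.12224046
d2 = d1 - sigma*sqrt(T) = 0.99976597
exp(-rT) = 0.98955493
N(-d1) = 0.13088011; N(-d2) = 0.15871189
P = K * exp(-rT) * N(-d2) - S_0' * N(-d1) = 19.7500 * 0.98955493 * 0.15871189 - 22.25572582 * 0.13088011 = 0.1890


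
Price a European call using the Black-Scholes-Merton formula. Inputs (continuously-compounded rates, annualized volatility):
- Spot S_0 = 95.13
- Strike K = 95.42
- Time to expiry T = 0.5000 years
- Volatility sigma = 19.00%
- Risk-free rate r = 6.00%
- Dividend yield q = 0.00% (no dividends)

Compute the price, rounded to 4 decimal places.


d1 = (ln(S/K) + (r - q + 0.5*sigma^2) * T) / (sigma * sqrt(T)) = 0.26781615
d2 = d1 - sigma * sqrt(T) = 0.13346586
exp(-rT) = 0.97044553; exp(-qT) = 1.00000000
C = S_0 * exp(-qT) * N(d1) - K * exp(-rT) * N(d2)
N(d1) = 0.60557958; N(d2) = 0.55308752
C = 95.1300 * 1.00000000 * 0.60557958 - 95.4200 * 0.97044553 * 0.55308752 = 6.3929

Answer: Price = 6.3929


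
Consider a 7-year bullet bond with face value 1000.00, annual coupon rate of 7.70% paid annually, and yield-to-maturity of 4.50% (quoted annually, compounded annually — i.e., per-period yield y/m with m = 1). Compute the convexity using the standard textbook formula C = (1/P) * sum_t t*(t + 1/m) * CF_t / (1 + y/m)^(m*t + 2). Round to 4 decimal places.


Answer: Convexity = 39.5452

Derivation:
Coupon per period c = face * coupon_rate / m = 77.000000
Periods per year m = 1; per-period yield y/m = 0.045000
Number of cashflows N = 7
Cashflows (t years, CF_t, discount factor 1/(1+y/m)^(m*t), PV):
  t = 1.0000: CF_t = 77.000000, DF = 0.956938, PV = 73.684211
  t = 2.0000: CF_t = 77.000000, DF = 0.915730, PV = 70.511206
  t = 3.0000: CF_t = 77.000000, DF = 0.876297, PV = 67.474839
  t = 4.0000: CF_t = 77.000000, DF = 0.838561, PV = 64.569223
  t = 5.0000: CF_t = 77.000000, DF = 0.802451, PV = 61.788731
  t = 6.0000: CF_t = 77.000000, DF = 0.767896, PV = 59.127972
  t = 7.0000: CF_t = 1077.000000, DF = 0.734828, PV = 791.410249
Price P = sum_t PV_t = 1188.566430
Convexity numerator sum_t t*(t + 1/m) * CF_t / (1+y/m)^(m*t + 2):
  t = 1.0000: term = 134.949677
  t = 2.0000: term = 387.415341
  t = 3.0000: term = 741.464767
  t = 4.0000: term = 1182.559437
  t = 5.0000: term = 1697.453737
  t = 6.0000: term = 2274.100701
  t = 7.0000: term = 40584.211845
Convexity = (1/P) * sum = 47002.155504 / 1188.566430 = 39.545249


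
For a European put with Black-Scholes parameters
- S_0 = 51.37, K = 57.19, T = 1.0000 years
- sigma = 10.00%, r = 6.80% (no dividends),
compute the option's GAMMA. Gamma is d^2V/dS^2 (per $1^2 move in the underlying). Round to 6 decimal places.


Answer: Gamma = 0.073218

Derivation:
d1 = -0.3432471345; d2 = -0.4432471345
phi(d1) = 0.3761197016; exp(-qT) = 1.0000000000; exp(-rT) = 0.9342604736
Gamma = exp(-qT) * phi(d1) / (S * sigma * sqrt(T)) = 1.0000000000 * 0.3761197016 / (51.3700 * 0.1000 * 1.0000000000) = 0.073218


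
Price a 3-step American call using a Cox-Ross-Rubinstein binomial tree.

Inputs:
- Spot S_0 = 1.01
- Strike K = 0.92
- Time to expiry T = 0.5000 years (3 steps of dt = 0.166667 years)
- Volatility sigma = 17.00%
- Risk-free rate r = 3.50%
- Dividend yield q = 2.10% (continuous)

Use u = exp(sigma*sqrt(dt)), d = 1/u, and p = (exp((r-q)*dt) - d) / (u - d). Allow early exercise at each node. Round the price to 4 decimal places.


Answer: Price = V(0,0) = 0.1077

Derivation:
dt = T/N = 0.166667
u = exp(sigma*sqrt(dt)) = 1.071867; d = 1/u = 0.932951
p = (exp((r-q)*dt) - d) / (u - d) = 0.499473
Discount per step: exp(-r*dt) = 0.994184
Stock lattice S(k, i) with i counting down-moves:
  k=0: S(0,0) = 1.0100
  k=1: S(1,0) = 1.0826; S(1,1) = 0.9423
  k=2: S(2,0) = 1.1604; S(2,1) = 1.0100; S(2,2) = 0.8791
  k=3: S(3,0) = 1.2438; S(3,1) = 1.0826; S(3,2) = 0.9423; S(3,3) = 0.8202
Terminal payoffs V(N, i) = max(S_T - K, 0):
  V(3,0) = 0.323782; V(3,1) = 0.162586; V(3,2) = 0.022281; V(3,3) = 0.000000
Backward induction: V(k, i) = exp(-r*dt) * [p * V(k+1, i) + (1-p) * V(k+1, i+1)]; then take max(V_cont, immediate exercise) for American.
  V(2,0) = exp(-r*dt) * [p*0.323782 + (1-p)*0.162586] = 0.241685; exercise = 0.240388; V(2,0) = max -> 0.241685
  V(2,1) = exp(-r*dt) * [p*0.162586 + (1-p)*0.022281] = 0.091822; exercise = 0.090000; V(2,1) = max -> 0.091822
  V(2,2) = exp(-r*dt) * [p*0.022281 + (1-p)*0.000000] = 0.011064; exercise = 0.000000; V(2,2) = max -> 0.011064
  V(1,0) = exp(-r*dt) * [p*0.241685 + (1-p)*0.091822] = 0.165705; exercise = 0.162586; V(1,0) = max -> 0.165705
  V(1,1) = exp(-r*dt) * [p*0.091822 + (1-p)*0.011064] = 0.051102; exercise = 0.022281; V(1,1) = max -> 0.051102
  V(0,0) = exp(-r*dt) * [p*0.165705 + (1-p)*0.051102] = 0.107713; exercise = 0.090000; V(0,0) = max -> 0.107713


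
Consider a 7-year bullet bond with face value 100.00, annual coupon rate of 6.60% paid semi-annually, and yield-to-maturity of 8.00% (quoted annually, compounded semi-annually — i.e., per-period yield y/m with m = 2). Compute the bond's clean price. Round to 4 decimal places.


Coupon per period c = face * coupon_rate / m = 3.300000
Periods per year m = 2; per-period yield y/m = 0.040000
Number of cashflows N = 14
Cashflows (t years, CF_t, discount factor 1/(1+y/m)^(m*t), PV):
  t = 0.5000: CF_t = 3.300000, DF = 0.961538, PV = 3.173077
  t = 1.0000: CF_t = 3.300000, DF = 0.924556, PV = 3.051036
  t = 1.5000: CF_t = 3.300000, DF = 0.888996, PV = 2.933688
  t = 2.0000: CF_t = 3.300000, DF = 0.854804, PV = 2.820854
  t = 2.5000: CF_t = 3.300000, DF = 0.821927, PV = 2.712359
  t = 3.0000: CF_t = 3.300000, DF = 0.790315, PV = 2.608038
  t = 3.5000: CF_t = 3.300000, DF = 0.759918, PV = 2.507729
  t = 4.0000: CF_t = 3.300000, DF = 0.730690, PV = 2.411278
  t = 4.5000: CF_t = 3.300000, DF = 0.702587, PV = 2.318536
  t = 5.0000: CF_t = 3.300000, DF = 0.675564, PV = 2.229362
  t = 5.5000: CF_t = 3.300000, DF = 0.649581, PV = 2.143617
  t = 6.0000: CF_t = 3.300000, DF = 0.624597, PV = 2.061170
  t = 6.5000: CF_t = 3.300000, DF = 0.600574, PV = 1.981894
  t = 7.0000: CF_t = 103.300000, DF = 0.577475, PV = 59.653176
Price P = sum_t PV_t = 92.605814

Answer: Price = 92.6058


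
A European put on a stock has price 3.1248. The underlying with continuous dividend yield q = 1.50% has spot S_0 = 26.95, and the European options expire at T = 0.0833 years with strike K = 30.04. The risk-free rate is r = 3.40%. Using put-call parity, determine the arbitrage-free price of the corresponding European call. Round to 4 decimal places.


Answer: Call price = 0.0861

Derivation:
Put-call parity: C - P = S_0 * exp(-qT) - K * exp(-rT).
S_0 * exp(-qT) = 26.9500 * 0.99875128 = 26.91634700
K * exp(-rT) = 30.0400 * 0.99717181 = 29.95504108
C = P + S*exp(-qT) - K*exp(-rT)
C = 3.1248 + 26.91634700 - 29.95504108 = 0.0861


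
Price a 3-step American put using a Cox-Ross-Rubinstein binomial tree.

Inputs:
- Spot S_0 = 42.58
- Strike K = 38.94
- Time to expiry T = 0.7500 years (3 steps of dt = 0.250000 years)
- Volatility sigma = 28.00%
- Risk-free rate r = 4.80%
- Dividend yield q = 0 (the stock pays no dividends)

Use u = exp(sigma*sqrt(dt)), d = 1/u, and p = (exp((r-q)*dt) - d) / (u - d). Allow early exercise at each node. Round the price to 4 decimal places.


Answer: Price = V(0,0) = 2.0532

Derivation:
dt = T/N = 0.250000
u = exp(sigma*sqrt(dt)) = 1.150274; d = 1/u = 0.869358
p = (exp((r-q)*dt) - d) / (u - d) = 0.508032
Discount per step: exp(-r*dt) = 0.988072
Stock lattice S(k, i) with i counting down-moves:
  k=0: S(0,0) = 42.5800
  k=1: S(1,0) = 48.9787; S(1,1) = 37.0173
  k=2: S(2,0) = 56.3389; S(2,1) = 42.5800; S(2,2) = 32.1813
  k=3: S(3,0) = 64.8051; S(3,1) = 48.9787; S(3,2) = 37.0173; S(3,3) = 27.9771
Terminal payoffs V(N, i) = max(K - S_T, 0):
  V(3,0) = 0.000000; V(3,1) = 0.000000; V(3,2) = 1.922726; V(3,3) = 10.962946
Backward induction: V(k, i) = exp(-r*dt) * [p * V(k+1, i) + (1-p) * V(k+1, i+1)]; then take max(V_cont, immediate exercise) for American.
  V(2,0) = exp(-r*dt) * [p*0.000000 + (1-p)*0.000000] = 0.000000; exercise = 0.000000; V(2,0) = max -> 0.000000
  V(2,1) = exp(-r*dt) * [p*0.000000 + (1-p)*1.922726] = 0.934637; exercise = 0.000000; V(2,1) = max -> 0.934637
  V(2,2) = exp(-r*dt) * [p*1.922726 + (1-p)*10.962946] = 6.294241; exercise = 6.758728; V(2,2) = max -> 6.758728
  V(1,0) = exp(-r*dt) * [p*0.000000 + (1-p)*0.934637] = 0.454327; exercise = 0.000000; V(1,0) = max -> 0.454327
  V(1,1) = exp(-r*dt) * [p*0.934637 + (1-p)*6.758728] = 3.754578; exercise = 1.922726; V(1,1) = max -> 3.754578
  V(0,0) = exp(-r*dt) * [p*0.454327 + (1-p)*3.754578] = 2.053159; exercise = 0.000000; V(0,0) = max -> 2.053159


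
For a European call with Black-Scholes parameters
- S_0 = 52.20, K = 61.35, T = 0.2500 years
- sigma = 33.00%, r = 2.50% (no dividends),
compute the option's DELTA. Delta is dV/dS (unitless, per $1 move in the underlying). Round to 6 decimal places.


d1 = -0.8584859168; d2 = -1.0234859168
phi(d1) = 0.2759770503; exp(-qT) = 1.0000000000; exp(-rT) = 0.9937694906
N(d1) = 0.1953121019
Delta = exp(-qT) * N(d1) = 1.0000000000 * 0.1953121019 = 0.195312

Answer: Delta = 0.195312


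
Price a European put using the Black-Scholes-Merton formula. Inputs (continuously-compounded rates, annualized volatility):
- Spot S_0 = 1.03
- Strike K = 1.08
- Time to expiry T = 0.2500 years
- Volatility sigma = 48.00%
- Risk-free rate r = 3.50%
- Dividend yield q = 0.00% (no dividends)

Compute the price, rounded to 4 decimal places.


Answer: Price = 0.1219

Derivation:
d1 = (ln(S/K) + (r - q + 0.5*sigma^2) * T) / (sigma * sqrt(T)) = -0.04105100
d2 = d1 - sigma * sqrt(T) = -0.28105100
exp(-rT) = 0.99128817; exp(-qT) = 1.00000000
P = K * exp(-rT) * N(-d2) - S_0 * exp(-qT) * N(-d1)
N(-d1) = 0.51637238; N(-d2) = 0.61066436
P = 1.0800 * 0.99128817 * 0.61066436 - 1.0300 * 1.00000000 * 0.51637238 = 0.1219


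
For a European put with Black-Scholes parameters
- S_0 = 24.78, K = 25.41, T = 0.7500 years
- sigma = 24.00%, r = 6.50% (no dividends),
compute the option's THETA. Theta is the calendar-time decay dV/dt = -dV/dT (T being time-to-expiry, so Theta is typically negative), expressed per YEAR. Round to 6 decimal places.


d1 = 0.2176806760; d2 = 0.0098345790
phi(d1) = 0.3896014554; exp(-qT) = 1.0000000000; exp(-rT) = 0.9524192047
Theta = -S*exp(-qT)*phi(d1)*sigma/(2*sqrt(T)) + r*K*exp(-rT)*N(-d2) - q*S*exp(-qT)*N(-d1)
N(-d1) = 0.4138389605; N(-d2) = 0.4960766339; sqrt(T) = 0.8660254038
Term 1 = -24.7800 * 1.0000000000 * 0.3896014554 * 0.2400 / (2 * 0.8660254038) = -1.3377423834
Term 2 = 0.0650 * 25.4100 * 0.9524192047 * 0.4960766339 = 0.7803598870
Term 3 = 0 (no dividend yield, q = 0)
Theta = -1.3377423834 + (0.7803598870) + (0.0000000000) = -0.557382

Answer: Theta = -0.557382


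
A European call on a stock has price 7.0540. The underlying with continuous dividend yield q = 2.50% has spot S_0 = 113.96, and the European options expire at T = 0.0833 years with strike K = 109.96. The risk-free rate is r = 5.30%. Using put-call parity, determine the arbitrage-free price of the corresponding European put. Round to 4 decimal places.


Put-call parity: C - P = S_0 * exp(-qT) - K * exp(-rT).
S_0 * exp(-qT) = 113.9600 * 0.99791967 = 113.72292524
K * exp(-rT) = 109.9600 * 0.99559483 = 109.47560765
P = C - S*exp(-qT) + K*exp(-rT)
P = 7.0540 - 113.72292524 + 109.47560765 = 2.8067

Answer: Put price = 2.8067


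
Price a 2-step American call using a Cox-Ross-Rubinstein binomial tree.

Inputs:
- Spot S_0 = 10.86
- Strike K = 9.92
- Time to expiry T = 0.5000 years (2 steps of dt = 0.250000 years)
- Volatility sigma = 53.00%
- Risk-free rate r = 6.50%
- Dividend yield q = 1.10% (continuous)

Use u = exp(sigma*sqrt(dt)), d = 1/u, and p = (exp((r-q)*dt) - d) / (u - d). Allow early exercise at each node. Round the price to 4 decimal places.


Answer: Price = V(0,0) = 2.1954

Derivation:
dt = T/N = 0.250000
u = exp(sigma*sqrt(dt)) = 1.303431; d = 1/u = 0.767206
p = (exp((r-q)*dt) - d) / (u - d) = 0.459482
Discount per step: exp(-r*dt) = 0.983881
Stock lattice S(k, i) with i counting down-moves:
  k=0: S(0,0) = 10.8600
  k=1: S(1,0) = 14.1553; S(1,1) = 8.3319
  k=2: S(2,0) = 18.4504; S(2,1) = 10.8600; S(2,2) = 6.3922
Terminal payoffs V(N, i) = max(S_T - K, 0):
  V(2,0) = 8.530405; V(2,1) = 0.940000; V(2,2) = 0.000000
Backward induction: V(k, i) = exp(-r*dt) * [p * V(k+1, i) + (1-p) * V(k+1, i+1)]; then take max(V_cont, immediate exercise) for American.
  V(1,0) = exp(-r*dt) * [p*8.530405 + (1-p)*0.940000] = 4.356284; exercise = 4.235260; V(1,0) = max -> 4.356284
  V(1,1) = exp(-r*dt) * [p*0.940000 + (1-p)*0.000000] = 0.424951; exercise = 0.000000; V(1,1) = max -> 0.424951
  V(0,0) = exp(-r*dt) * [p*4.356284 + (1-p)*0.424951] = 2.195361; exercise = 0.940000; V(0,0) = max -> 2.195361


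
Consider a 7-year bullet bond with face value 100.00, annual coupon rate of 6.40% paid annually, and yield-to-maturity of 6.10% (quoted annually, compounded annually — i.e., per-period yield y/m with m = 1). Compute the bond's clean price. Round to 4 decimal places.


Coupon per period c = face * coupon_rate / m = 6.400000
Periods per year m = 1; per-period yield y/m = 0.061000
Number of cashflows N = 7
Cashflows (t years, CF_t, discount factor 1/(1+y/m)^(m*t), PV):
  t = 1.0000: CF_t = 6.400000, DF = 0.942507, PV = 6.032045
  t = 2.0000: CF_t = 6.400000, DF = 0.888320, PV = 5.685245
  t = 3.0000: CF_t = 6.400000, DF = 0.837247, PV = 5.358384
  t = 4.0000: CF_t = 6.400000, DF = 0.789112, PV = 5.050315
  t = 5.0000: CF_t = 6.400000, DF = 0.743743, PV = 4.759957
  t = 6.0000: CF_t = 6.400000, DF = 0.700983, PV = 4.486293
  t = 7.0000: CF_t = 106.400000, DF = 0.660682, PV = 70.296539
Price P = sum_t PV_t = 101.668778

Answer: Price = 101.6688


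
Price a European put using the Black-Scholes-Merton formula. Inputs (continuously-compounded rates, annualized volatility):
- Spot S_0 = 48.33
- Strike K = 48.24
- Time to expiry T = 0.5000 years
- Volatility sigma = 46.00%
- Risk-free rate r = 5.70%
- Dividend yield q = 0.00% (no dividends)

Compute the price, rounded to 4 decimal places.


Answer: Price = 5.4544

Derivation:
d1 = (ln(S/K) + (r - q + 0.5*sigma^2) * T) / (sigma * sqrt(T)) = 0.25598475
d2 = d1 - sigma * sqrt(T) = -0.06928437
exp(-rT) = 0.97190229; exp(-qT) = 1.00000000
P = K * exp(-rT) * N(-d2) - S_0 * exp(-qT) * N(-d1)
N(-d1) = 0.39898131; N(-d2) = 0.52761837
P = 48.2400 * 0.97190229 * 0.52761837 - 48.3300 * 1.00000000 * 0.39898131 = 5.4544


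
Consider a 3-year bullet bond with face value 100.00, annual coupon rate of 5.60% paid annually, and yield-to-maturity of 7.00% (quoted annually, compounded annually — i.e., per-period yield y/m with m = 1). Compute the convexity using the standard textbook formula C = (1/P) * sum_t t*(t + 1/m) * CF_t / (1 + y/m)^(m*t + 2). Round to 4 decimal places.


Coupon per period c = face * coupon_rate / m = 5.600000
Periods per year m = 1; per-period yield y/m = 0.070000
Number of cashflows N = 3
Cashflows (t years, CF_t, discount factor 1/(1+y/m)^(m*t), PV):
  t = 1.0000: CF_t = 5.600000, DF = 0.934579, PV = 5.233645
  t = 2.0000: CF_t = 5.600000, DF = 0.873439, PV = 4.891257
  t = 3.0000: CF_t = 105.600000, DF = 0.816298, PV = 86.201056
Price P = sum_t PV_t = 96.325958
Convexity numerator sum_t t*(t + 1/m) * CF_t / (1+y/m)^(m*t + 2):
  t = 1.0000: term = 9.142536
  t = 2.0000: term = 25.633279
  t = 3.0000: term = 903.496087
Convexity = (1/P) * sum = 938.271902 / 96.325958 = 9.740593

Answer: Convexity = 9.7406


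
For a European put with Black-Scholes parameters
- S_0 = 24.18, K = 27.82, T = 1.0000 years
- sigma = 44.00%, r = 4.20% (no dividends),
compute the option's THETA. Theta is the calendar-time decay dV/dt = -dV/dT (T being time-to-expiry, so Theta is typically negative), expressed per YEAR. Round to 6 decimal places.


Answer: Theta = -1.370194

Derivation:
d1 = -0.0032485030; d2 = -0.4432485030
phi(d1) = 0.3989401754; exp(-qT) = 1.0000000000; exp(-rT) = 0.9588697806
Theta = -S*exp(-qT)*phi(d1)*sigma/(2*sqrt(T)) + r*K*exp(-rT)*N(-d2) - q*S*exp(-qT)*N(-d1)
N(-d1) = 0.5012959629; N(-d2) = 0.6712070002; sqrt(T) = 1.0000000000
Term 1 = -24.1800 * 1.0000000000 * 0.3989401754 * 0.4400 / (2 * 1.0000000000) = -2.1222021571
Term 2 = 0.0420 * 27.8200 * 0.9588697806 * 0.6712070002 = 0.7520081114
Term 3 = 0 (no dividend yield, q = 0)
Theta = -2.1222021571 + (0.7520081114) + (0.0000000000) = -1.370194


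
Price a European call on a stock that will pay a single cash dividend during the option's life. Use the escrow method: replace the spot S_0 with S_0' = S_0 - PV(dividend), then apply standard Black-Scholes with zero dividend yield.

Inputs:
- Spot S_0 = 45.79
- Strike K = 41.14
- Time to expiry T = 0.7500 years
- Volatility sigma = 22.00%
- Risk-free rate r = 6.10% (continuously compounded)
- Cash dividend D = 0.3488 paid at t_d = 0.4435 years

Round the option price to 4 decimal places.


PV(D) = D * exp(-r * t_d) = 0.3488 * 0.97330917 = 0.33949024
S_0' = S_0 - PV(D) = 45.7900 - 0.33949024 = 45.45050976
d1 = (ln(S_0'/K) + (r + sigma^2/2)*T) / (sigma*sqrt(T)) = 0.85837894
d2 = d1 - sigma*sqrt(T) = 0.66785335
exp(-rT) = 0.95528075
N(d1) = 0.80465837; N(d2) = 0.74788640
C = S_0' * N(d1) - K * exp(-rT) * N(d2) = 45.45050976 * 0.80465837 - 41.1400 * 0.95528075 * 0.74788640 = 7.1800

Answer: Price = 7.1800


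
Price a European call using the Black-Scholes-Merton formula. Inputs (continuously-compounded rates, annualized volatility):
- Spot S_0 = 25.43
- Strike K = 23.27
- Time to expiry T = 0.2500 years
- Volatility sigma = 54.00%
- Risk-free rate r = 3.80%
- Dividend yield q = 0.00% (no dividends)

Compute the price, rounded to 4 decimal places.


Answer: Price = 3.9624

Derivation:
d1 = (ln(S/K) + (r - q + 0.5*sigma^2) * T) / (sigma * sqrt(T)) = 0.49894297
d2 = d1 - sigma * sqrt(T) = 0.22894297
exp(-rT) = 0.99054498; exp(-qT) = 1.00000000
C = S_0 * exp(-qT) * N(d1) - K * exp(-rT) * N(d2)
N(d1) = 0.69109022; N(d2) = 0.59054338
C = 25.4300 * 1.00000000 * 0.69109022 - 23.2700 * 0.99054498 * 0.59054338 = 3.9624


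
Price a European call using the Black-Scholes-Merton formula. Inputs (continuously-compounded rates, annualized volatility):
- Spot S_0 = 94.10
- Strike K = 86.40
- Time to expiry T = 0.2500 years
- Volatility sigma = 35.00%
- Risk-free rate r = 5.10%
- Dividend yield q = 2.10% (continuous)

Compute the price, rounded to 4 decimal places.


Answer: Price = 11.2437

Derivation:
d1 = (ln(S/K) + (r - q + 0.5*sigma^2) * T) / (sigma * sqrt(T)) = 0.61818783
d2 = d1 - sigma * sqrt(T) = 0.44318783
exp(-rT) = 0.98733094; exp(-qT) = 0.99476376
C = S_0 * exp(-qT) * N(d1) - K * exp(-rT) * N(d2)
N(d1) = 0.73177424; N(d2) = 0.67118506
C = 94.1000 * 0.99476376 * 0.73177424 - 86.4000 * 0.98733094 * 0.67118506 = 11.2437


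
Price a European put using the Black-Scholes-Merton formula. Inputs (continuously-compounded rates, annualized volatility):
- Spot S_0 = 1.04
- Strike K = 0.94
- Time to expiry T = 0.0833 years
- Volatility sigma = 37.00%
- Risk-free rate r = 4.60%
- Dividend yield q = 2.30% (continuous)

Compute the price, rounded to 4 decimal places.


d1 = (ln(S/K) + (r - q + 0.5*sigma^2) * T) / (sigma * sqrt(T)) = 1.01803066
d2 = d1 - sigma * sqrt(T) = 0.91124223
exp(-rT) = 0.99617553; exp(-qT) = 0.99808593
P = K * exp(-rT) * N(-d2) - S_0 * exp(-qT) * N(-d1)
N(-d1) = 0.15433169; N(-d2) = 0.18108388
P = 0.9400 * 0.99617553 * 0.18108388 - 1.0400 * 0.99808593 * 0.15433169 = 0.0094

Answer: Price = 0.0094
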